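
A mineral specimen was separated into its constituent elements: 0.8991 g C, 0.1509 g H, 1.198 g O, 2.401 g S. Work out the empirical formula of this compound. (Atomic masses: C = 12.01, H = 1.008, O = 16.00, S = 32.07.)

CH2OS

Moles — C: 0.8991 / 12.01 = 0.07486 mol; H: 0.1509 / 1.008 = 0.1497 mol; O: 1.198 / 16.00 = 0.07487 mol; S: 2.401 / 32.07 = 0.07487 mol
Ratios (÷ 0.07486): C 1.000, H 2.000, O 1.000, S 1.000
Ratio ≈ 1:2:1:1, so the empirical formula is CH2OS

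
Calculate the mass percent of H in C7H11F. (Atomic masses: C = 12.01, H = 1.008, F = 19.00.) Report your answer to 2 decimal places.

Molar mass = 7(12.01) + 11(1.008) + 1(19.00) = 114.158 g/mol
Mass of H per mole = 11 × 1.008 = 11.088 g
% H = 11.088 / 114.158 × 100 = 9.71%

9.71%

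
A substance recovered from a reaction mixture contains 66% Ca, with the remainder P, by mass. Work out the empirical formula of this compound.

Ca3P2

Assume 100 g: 66 g Ca, 34 g P.
Moles — Ca: 66 / 40.08 = 1.647 mol; P: 34 / 30.97 = 1.098 mol
Ratios (÷ 1.098): Ca 1.500, P 1.000
Scaling by 2: Ca 3.00, P 2.00 → Ca3P2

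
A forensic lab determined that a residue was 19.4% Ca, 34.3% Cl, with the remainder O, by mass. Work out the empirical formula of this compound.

CaCl2O6

Assume 100 g: 19.4 g Ca, 34.3 g Cl, 46.3 g O.
Moles — Ca: 19.4 / 40.08 = 0.484 mol; Cl: 34.3 / 35.45 = 0.9676 mol; O: 46.3 / 16.00 = 2.894 mol
Ratios (÷ 0.484): Ca 1.000, Cl 1.999, O 5.978
Ratio ≈ 1:2:6, so the empirical formula is CaCl2O6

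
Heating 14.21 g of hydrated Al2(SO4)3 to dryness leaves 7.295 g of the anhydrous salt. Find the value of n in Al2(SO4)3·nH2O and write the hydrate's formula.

Mass of water lost = 14.21 − 7.295 = 6.915 g → 6.915 / 18.02 = 0.3837 mol H2O
Molar mass of Al2(SO4)3 = 342.17 g/mol → mol Al2(SO4)3 = 7.295 / 342.17 = 0.02132
n = 0.3837 / 0.02132 = 18.00 ≈ 18 → Al2(SO4)3·18H2O

Al2(SO4)3·18H2O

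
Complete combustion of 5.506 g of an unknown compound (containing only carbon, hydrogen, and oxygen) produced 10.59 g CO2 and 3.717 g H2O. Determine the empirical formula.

C7H12O4

mol C = 10.59 / 44.01 = 0.2406; mass C = 0.2406 × 12.01 = 2.890 g
mol H = 2 × (3.717 / 18.02) = 0.4125; mass H = 0.4125 × 1.008 = 0.4158 g
mass O = 5.506 − (3.306) = 2.200 g → mol O = 0.1375
Divide by the smallest (0.1375 mol O): C 1.750, H 3.000, O 1.000
×4: C 7.00, H 12.00, O 4.00 → C7H12O4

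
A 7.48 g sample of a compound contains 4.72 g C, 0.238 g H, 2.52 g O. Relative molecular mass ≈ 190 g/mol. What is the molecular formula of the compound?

C: 4.72 g ÷ 12.01 g/mol = 0.393 mol
H: 0.238 g ÷ 1.008 g/mol = 0.2361 mol
O: 2.52 g ÷ 16.00 g/mol = 0.1575 mol
Smallest is O at 0.1575 mol; normalising gives C 2.495, H 1.499, O 1.000
Multiply by 2: C 4.99, H 3.00, O 2.00 → C5H3O2
Empirical-formula mass = 95.07 g/mol
n = 190 / 95.07 = 2.00 ≈ 2
Molecular formula = (C5H3O2)×2 = C10H6O4

C10H6O4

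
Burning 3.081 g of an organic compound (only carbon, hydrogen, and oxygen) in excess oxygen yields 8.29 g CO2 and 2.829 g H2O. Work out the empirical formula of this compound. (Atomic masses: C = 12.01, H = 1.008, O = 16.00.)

C6H10O

mol C = 8.29 / 44.01 = 0.1884; mass C = 0.1884 × 12.01 = 2.262 g
mol H = 2 × (2.829 / 18.02) = 0.3140; mass H = 0.3140 × 1.008 = 0.3165 g
mass O = 3.081 − (2.579) = 0.5022 g → mol O = 0.03139
Smallest is O at 0.03139 mol; normalising gives C 6.001, H 10.003, O 1.000
≈ 6:10:1 → C6H10O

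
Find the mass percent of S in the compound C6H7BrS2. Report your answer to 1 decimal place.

Molar mass = 6(12.01) + 7(1.008) + 1(79.90) + 2(32.07) = 223.156 g/mol
Mass of S per mole = 2 × 32.07 = 64.140 g
% S = 64.140 / 223.156 × 100 = 28.7%

28.7%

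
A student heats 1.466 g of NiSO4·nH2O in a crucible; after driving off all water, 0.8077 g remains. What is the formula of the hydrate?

NiSO4·7H2O

Mass of water lost = 1.466 − 0.8077 = 0.6583 g → 0.6583 / 18.02 = 0.03653 mol H2O
Molar mass of NiSO4 = 154.76 g/mol → mol NiSO4 = 0.8077 / 154.76 = 0.005219
n = 0.03653 / 0.005219 = 7.00 ≈ 7 → NiSO4·7H2O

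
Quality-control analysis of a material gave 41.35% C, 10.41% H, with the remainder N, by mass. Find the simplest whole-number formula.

Assume 100 g: 41.35 g C, 10.41 g H, 48.24 g N.
n(C) = 41.35/12.01 = 3.443, n(H) = 10.41/1.008 = 10.33, n(N) = 48.24/14.01 = 3.443
Ratios (÷ 3.443): C 1.000, H 3.000, N 1.000
Ratio ≈ 1:3:1, so the empirical formula is CH3N

CH3N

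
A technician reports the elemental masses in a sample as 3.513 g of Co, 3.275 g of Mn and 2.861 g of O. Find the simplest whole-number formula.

CoMnO3

Moles — Co: 3.513 / 58.93 = 0.05961 mol; Mn: 3.275 / 54.94 = 0.05961 mol; O: 2.861 / 16.00 = 0.1788 mol
Smallest is Mn at 0.05961 mol; normalising gives Co 1.000, Mn 1.000, O 3.000
Ratio ≈ 1:1:3, so the empirical formula is CoMnO3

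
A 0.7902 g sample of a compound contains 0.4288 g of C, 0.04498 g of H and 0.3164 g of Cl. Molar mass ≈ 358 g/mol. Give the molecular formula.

n(C) = 0.4288/12.01 = 0.0357, n(H) = 0.04498/1.008 = 0.04462, n(Cl) = 0.3164/35.45 = 0.008925
Smallest is Cl at 0.008925 mol; normalising gives C 4.000, H 5.000, Cl 1.000
Ratio ≈ 4:5:1, so the empirical formula is C4H5Cl
Empirical-formula mass = 88.53 g/mol
n = 358 / 88.53 = 4.04 ≈ 4
Molecular formula = (C4H5Cl)×4 = C16H20Cl4

C16H20Cl4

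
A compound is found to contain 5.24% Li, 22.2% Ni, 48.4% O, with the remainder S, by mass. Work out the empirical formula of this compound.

Assume 100 g: 5.24 g Li, 22.2 g Ni, 48.4 g O, 24.16 g S.
n(Li) = 5.24/6.94 = 0.755, n(Ni) = 22.2/58.69 = 0.3783, n(O) = 48.4/16.00 = 3.025, n(S) = 24.16/32.07 = 0.7534
Ratios (÷ 0.3783): Li 1.996, Ni 1.000, O 7.997, S 1.992
→ Li2NiO8S2

Li2NiO8S2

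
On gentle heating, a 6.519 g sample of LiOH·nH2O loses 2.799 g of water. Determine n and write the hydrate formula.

LiOH·H2O

Mass of anhydrous LiOH = 6.519 − 2.799 = 3.72 g
mol H2O = 2.799 / 18.02 = 0.1553
Molar mass of LiOH = 23.95 g/mol → mol LiOH = 3.72 / 23.95 = 0.1553
n = 0.1553 / 0.1553 = 1.00 ≈ 1 → LiOH·H2O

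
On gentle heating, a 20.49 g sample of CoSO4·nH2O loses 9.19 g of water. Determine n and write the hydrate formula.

Mass of anhydrous CoSO4 = 20.49 − 9.19 = 11.3 g
mol H2O = 9.19 / 18.02 = 0.51
Molar mass of CoSO4 = 155.00 g/mol → mol CoSO4 = 11.3 / 155.00 = 0.0729
n = 0.51 / 0.0729 = 7.00 ≈ 7 → CoSO4·7H2O

CoSO4·7H2O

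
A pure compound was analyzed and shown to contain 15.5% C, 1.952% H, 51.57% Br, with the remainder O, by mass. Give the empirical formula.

C2H3BrO3

Assume 100 g: 15.5 g C, 1.952 g H, 51.57 g Br, 30.978 g O.
C: 15.5 g ÷ 12.01 g/mol = 1.291 mol
H: 1.952 g ÷ 1.008 g/mol = 1.937 mol
Br: 51.57 g ÷ 79.90 g/mol = 0.6454 mol
O: 30.978 g ÷ 16.00 g/mol = 1.936 mol
Smallest is Br at 0.6454 mol; normalising gives C 2.000, H 3.000, Br 1.000, O 3.000
→ C2H3BrO3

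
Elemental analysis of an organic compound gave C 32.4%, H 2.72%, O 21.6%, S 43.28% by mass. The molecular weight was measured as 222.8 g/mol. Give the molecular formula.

Assume 100 g: 32.4 g C, 2.72 g H, 21.6 g O, 43.28 g S.
Moles — C: 32.4 / 12.01 = 2.698 mol; H: 2.72 / 1.008 = 2.698 mol; O: 21.6 / 16.00 = 1.35 mol; S: 43.28 / 32.07 = 1.35 mol
Divide by the smallest (1.35 mol S): C 1.999, H 1.999, O 1.000, S 1.000
≈ 2:2:1:1 → C2H2OS
Empirical-formula mass = 74.11 g/mol
n = 222.8 / 74.11 = 3.01 ≈ 3
Molecular formula = (C2H2OS)×3 = C6H6O3S3

C6H6O3S3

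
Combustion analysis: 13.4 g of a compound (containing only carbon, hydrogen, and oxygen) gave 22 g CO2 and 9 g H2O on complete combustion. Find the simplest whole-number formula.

C5H10O4

mol C = 22 / 44.01 = 0.4999; mass C = 0.4999 × 12.01 = 6.004 g
mol H = 2 × (9 / 18.02) = 0.9989; mass H = 0.9989 × 1.008 = 1.007 g
mass O = 13.4 − (7.011) = 6.389 g → mol O = 0.3993
Ratios (÷ 0.3993): C 1.252, H 2.501, O 1.000
Scaling by 4: C 5.01, H 10.01, O 4.00 → C5H10O4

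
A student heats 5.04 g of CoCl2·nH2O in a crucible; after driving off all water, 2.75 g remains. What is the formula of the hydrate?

CoCl2·6H2O

Mass of water lost = 5.04 − 2.75 = 2.29 g → 2.29 / 18.02 = 0.1271 mol H2O
Molar mass of CoCl2 = 129.83 g/mol → mol CoCl2 = 2.75 / 129.83 = 0.02118
n = 0.1271 / 0.02118 = 6.00 ≈ 6 → CoCl2·6H2O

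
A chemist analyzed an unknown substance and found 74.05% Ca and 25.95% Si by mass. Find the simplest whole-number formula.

Ca2Si

Assume 100 g: 74.05 g Ca, 25.95 g Si.
n(Ca) = 74.05/40.08 = 1.848, n(Si) = 25.95/28.09 = 0.9238
Smallest is Si at 0.9238 mol; normalising gives Ca 2.000, Si 1.000
Ratio ≈ 2:1, so the empirical formula is Ca2Si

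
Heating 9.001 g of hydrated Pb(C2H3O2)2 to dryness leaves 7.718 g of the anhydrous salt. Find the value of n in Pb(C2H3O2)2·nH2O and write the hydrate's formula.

Mass of water lost = 9.001 − 7.718 = 1.283 g → 1.283 / 18.02 = 0.0712 mol H2O
Molar mass of Pb(C2H3O2)2 = 325.29 g/mol → mol Pb(C2H3O2)2 = 7.718 / 325.29 = 0.02373
n = 0.0712 / 0.02373 = 3.00 ≈ 3 → Pb(C2H3O2)2·3H2O

Pb(C2H3O2)2·3H2O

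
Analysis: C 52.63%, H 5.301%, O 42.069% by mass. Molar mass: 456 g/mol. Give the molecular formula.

C20H24O12

Assume 100 g: 52.63 g C, 5.301 g H, 42.069 g O.
C: 52.63 g ÷ 12.01 g/mol = 4.382 mol
H: 5.301 g ÷ 1.008 g/mol = 5.259 mol
O: 42.069 g ÷ 16.00 g/mol = 2.629 mol
Smallest is O at 2.629 mol; normalising gives C 1.667, H 2.000, O 1.000
Multiply by 3: C 5.00, H 6.00, O 3.00 → C5H6O3
Empirical-formula mass = 114.10 g/mol
n = 456 / 114.10 = 4.00 ≈ 4
Molecular formula = (C5H6O3)×4 = C20H24O12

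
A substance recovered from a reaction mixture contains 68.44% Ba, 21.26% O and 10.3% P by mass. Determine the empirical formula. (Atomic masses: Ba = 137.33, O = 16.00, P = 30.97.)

Ba3O8P2

Assume 100 g: 68.44 g Ba, 21.26 g O, 10.3 g P.
Moles — Ba: 68.44 / 137.33 = 0.4984 mol; O: 21.26 / 16.00 = 1.329 mol; P: 10.3 / 30.97 = 0.3326 mol
Divide by the smallest (0.3326 mol P): Ba 1.498, O 3.995, P 1.000
×2: Ba 3.00, O 7.99, P 2.00 → Ba3O8P2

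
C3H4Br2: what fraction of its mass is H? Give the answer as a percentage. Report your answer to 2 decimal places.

Molar mass = 3(12.01) + 4(1.008) + 2(79.90) = 199.862 g/mol
Mass of H per mole = 4 × 1.008 = 4.032 g
% H = 4.032 / 199.862 × 100 = 2.02%

2.02%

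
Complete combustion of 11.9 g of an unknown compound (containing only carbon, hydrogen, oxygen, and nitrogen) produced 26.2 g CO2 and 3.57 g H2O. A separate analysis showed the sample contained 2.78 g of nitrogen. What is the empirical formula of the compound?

C6H4N2O

mol C = 26.2 / 44.01 = 0.5953; mass C = 0.5953 × 12.01 = 7.150 g
mol H = 2 × (3.57 / 18.02) = 0.3962; mass H = 0.3962 × 1.008 = 0.3994 g
mol N = 2.78 / 14.01 = 0.1984
mass O = 11.9 − (10.33) = 1.571 g → mol O = 0.09818
Ratios (÷ 0.09818): C 6.064, H 4.036, N 2.021, O 1.000
→ C6H4N2O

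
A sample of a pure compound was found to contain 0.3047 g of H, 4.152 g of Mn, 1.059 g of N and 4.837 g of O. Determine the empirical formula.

H: 0.3047 g ÷ 1.008 g/mol = 0.3023 mol
Mn: 4.152 g ÷ 54.94 g/mol = 0.07557 mol
N: 1.059 g ÷ 14.01 g/mol = 0.07559 mol
O: 4.837 g ÷ 16.00 g/mol = 0.3023 mol
Ratios (÷ 0.07557): H 4.000, Mn 1.000, N 1.000, O 4.000
Ratio ≈ 4:1:1:4, so the empirical formula is H4MnNO4

H4MnNO4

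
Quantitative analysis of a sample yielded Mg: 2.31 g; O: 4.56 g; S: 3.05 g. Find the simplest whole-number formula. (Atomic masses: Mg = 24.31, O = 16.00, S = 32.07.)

Moles — Mg: 2.31 / 24.31 = 0.09502 mol; O: 4.56 / 16.00 = 0.285 mol; S: 3.05 / 32.07 = 0.0951 mol
Divide by the smallest (0.09502 mol Mg): Mg 1.000, O 2.999, S 1.001
≈ 1:3:1 → MgO3S

MgO3S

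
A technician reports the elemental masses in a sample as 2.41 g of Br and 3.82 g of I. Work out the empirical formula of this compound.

BrI

Moles — Br: 2.41 / 79.90 = 0.03016 mol; I: 3.82 / 126.90 = 0.0301 mol
Ratios (÷ 0.0301): Br 1.002, I 1.000
≈ 1:1 → BrI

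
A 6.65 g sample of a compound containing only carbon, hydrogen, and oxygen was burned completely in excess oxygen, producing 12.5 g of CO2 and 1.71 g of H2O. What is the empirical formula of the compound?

mol C = 12.5 / 44.01 = 0.2840; mass C = 0.2840 × 12.01 = 3.411 g
mol H = 2 × (1.71 / 18.02) = 0.1898; mass H = 0.1898 × 1.008 = 0.1913 g
mass O = 6.65 − (3.602) = 3.048 g → mol O = 0.1905
Ratios (÷ 0.1898): C 1.497, H 1.000, O 1.004
Scaling by 2: C 2.99, H 2.00, O 2.01 → C3H2O2

C3H2O2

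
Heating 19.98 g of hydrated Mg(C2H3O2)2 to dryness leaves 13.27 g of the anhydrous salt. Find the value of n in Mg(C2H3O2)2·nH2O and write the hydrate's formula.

Mass of water lost = 19.98 − 13.27 = 6.71 g → 6.71 / 18.02 = 0.3724 mol H2O
Molar mass of Mg(C2H3O2)2 = 142.40 g/mol → mol Mg(C2H3O2)2 = 13.27 / 142.40 = 0.09319
n = 0.3724 / 0.09319 = 4.00 ≈ 4 → Mg(C2H3O2)2·4H2O

Mg(C2H3O2)2·4H2O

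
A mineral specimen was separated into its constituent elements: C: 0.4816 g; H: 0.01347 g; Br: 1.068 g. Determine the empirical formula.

C3HBr

n(C) = 0.4816/12.01 = 0.0401, n(H) = 0.01347/1.008 = 0.01336, n(Br) = 1.068/79.90 = 0.01337
Ratios (÷ 0.01336): C 3.001, H 1.000, Br 1.000
→ C3HBr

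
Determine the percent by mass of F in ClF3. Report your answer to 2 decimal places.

61.65%

Molar mass = 1(35.45) + 3(19.00) = 92.450 g/mol
Mass of F per mole = 3 × 19.00 = 57.000 g
% F = 57.000 / 92.450 × 100 = 61.65%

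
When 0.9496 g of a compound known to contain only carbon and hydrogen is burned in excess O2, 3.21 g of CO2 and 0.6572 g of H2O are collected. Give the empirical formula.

mol C = 3.21 / 44.01 = 0.07294; mass C = 0.07294 × 12.01 = 0.8760 g
mol H = 2 × (0.6572 / 18.02) = 0.07294; mass H = 0.07294 × 1.008 = 0.07352 g
Divide by the smallest (0.07294 mol C): C 1.000, H 1.000
Ratio ≈ 1:1, so the empirical formula is CH

CH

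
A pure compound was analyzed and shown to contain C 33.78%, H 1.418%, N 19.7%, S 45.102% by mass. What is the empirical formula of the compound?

Assume 100 g: 33.78 g C, 1.418 g H, 19.7 g N, 45.102 g S.
C: 33.78 g ÷ 12.01 g/mol = 2.813 mol
H: 1.418 g ÷ 1.008 g/mol = 1.407 mol
N: 19.7 g ÷ 14.01 g/mol = 1.406 mol
S: 45.102 g ÷ 32.07 g/mol = 1.406 mol
Ratios (÷ 1.406): C 2.000, H 1.000, N 1.000, S 1.000
Ratio ≈ 2:1:1:1, so the empirical formula is C2HNS

C2HNS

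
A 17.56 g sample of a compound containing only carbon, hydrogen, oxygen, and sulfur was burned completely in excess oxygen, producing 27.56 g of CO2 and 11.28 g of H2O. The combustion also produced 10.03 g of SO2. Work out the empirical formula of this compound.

C8H16O3S2

mol C = 27.56 / 44.01 = 0.6262; mass C = 0.6262 × 12.01 = 7.521 g
mol H = 2 × (11.28 / 18.02) = 1.252; mass H = 1.252 × 1.008 = 1.262 g
mol S = 10.03 / 64.07 = 0.1565; mass S = 5.020 g
mass O = 17.56 − (13.80) = 3.757 g → mol O = 0.2348
Divide by the smallest (0.1565 mol S): C 4.000, H 7.997, O 1.500, S 1.000
Scaling by 2: C 8.00, H 15.99, O 3.00, S 2.00 → C8H16O3S2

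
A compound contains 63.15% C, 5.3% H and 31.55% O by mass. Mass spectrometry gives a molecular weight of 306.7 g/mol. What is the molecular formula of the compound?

C16H16O6

Assume 100 g: 63.15 g C, 5.3 g H, 31.55 g O.
Moles — C: 63.15 / 12.01 = 5.258 mol; H: 5.3 / 1.008 = 5.258 mol; O: 31.55 / 16.00 = 1.972 mol
Ratios (÷ 1.972): C 2.667, H 2.666, O 1.000
Multiply by 3: C 8.00, H 8.00, O 3.00 → C8H8O3
Empirical-formula mass = 152.14 g/mol
n = 306.7 / 152.14 = 2.02 ≈ 2
Molecular formula = (C8H8O3)×2 = C16H16O6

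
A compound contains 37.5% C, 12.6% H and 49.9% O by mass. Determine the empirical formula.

CH4O

Assume 100 g: 37.5 g C, 12.6 g H, 49.9 g O.
Moles — C: 37.5 / 12.01 = 3.122 mol; H: 12.6 / 1.008 = 12.5 mol; O: 49.9 / 16.00 = 3.119 mol
Smallest is O at 3.119 mol; normalising gives C 1.001, H 4.008, O 1.000
≈ 1:4:1 → CH4O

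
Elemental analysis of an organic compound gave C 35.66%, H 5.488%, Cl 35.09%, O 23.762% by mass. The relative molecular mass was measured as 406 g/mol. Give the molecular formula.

C12H22Cl4O6

Assume 100 g: 35.66 g C, 5.488 g H, 35.09 g Cl, 23.762 g O.
n(C) = 35.66/12.01 = 2.969, n(H) = 5.488/1.008 = 5.444, n(Cl) = 35.09/35.45 = 0.9898, n(O) = 23.762/16.00 = 1.485
Ratios (÷ 0.9898): C 3.000, H 5.500, Cl 1.000, O 1.500
Multiply by 2: C 6.00, H 11.00, Cl 2.00, O 3.00 → C6H11Cl2O3
Empirical-formula mass = 202.05 g/mol
n = 406 / 202.05 = 2.01 ≈ 2
Molecular formula = (C6H11Cl2O3)×2 = C12H22Cl4O6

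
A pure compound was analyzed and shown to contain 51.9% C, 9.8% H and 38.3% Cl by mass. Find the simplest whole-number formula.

Assume 100 g: 51.9 g C, 9.8 g H, 38.3 g Cl.
C: 51.9 g ÷ 12.01 g/mol = 4.321 mol
H: 9.8 g ÷ 1.008 g/mol = 9.722 mol
Cl: 38.3 g ÷ 35.45 g/mol = 1.08 mol
Ratios (÷ 1.08): C 4.000, H 8.999, Cl 1.000
≈ 4:9:1 → C4H9Cl

C4H9Cl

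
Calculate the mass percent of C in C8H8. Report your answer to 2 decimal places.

Molar mass = 8(12.01) + 8(1.008) = 104.144 g/mol
Mass of C per mole = 8 × 12.01 = 96.080 g
% C = 96.080 / 104.144 × 100 = 92.26%

92.26%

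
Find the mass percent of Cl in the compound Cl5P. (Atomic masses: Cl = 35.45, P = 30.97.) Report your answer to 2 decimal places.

85.13%

Molar mass = 5(35.45) + 1(30.97) = 208.220 g/mol
Mass of Cl per mole = 5 × 35.45 = 177.250 g
% Cl = 177.250 / 208.220 × 100 = 85.13%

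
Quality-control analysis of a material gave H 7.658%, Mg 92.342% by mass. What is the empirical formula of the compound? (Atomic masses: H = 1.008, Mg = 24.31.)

H2Mg

Assume 100 g: 7.658 g H, 92.342 g Mg.
H: 7.658 g ÷ 1.008 g/mol = 7.597 mol
Mg: 92.342 g ÷ 24.31 g/mol = 3.799 mol
Ratios (÷ 3.799): H 2.000, Mg 1.000
→ H2Mg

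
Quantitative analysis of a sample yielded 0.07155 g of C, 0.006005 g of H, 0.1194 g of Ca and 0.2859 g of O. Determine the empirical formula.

C2H2CaO6

Moles — C: 0.07155 / 12.01 = 0.005958 mol; H: 0.006005 / 1.008 = 0.005957 mol; Ca: 0.1194 / 40.08 = 0.002979 mol; O: 0.2859 / 16.00 = 0.01787 mol
Divide by the smallest (0.002979 mol Ca): C 2.000, H 2.000, Ca 1.000, O 5.998
Ratio ≈ 2:2:1:6, so the empirical formula is C2H2CaO6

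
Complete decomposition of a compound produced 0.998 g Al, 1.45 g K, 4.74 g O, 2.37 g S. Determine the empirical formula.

AlKO8S2

n(Al) = 0.998/26.98 = 0.03699, n(K) = 1.45/39.10 = 0.03708, n(O) = 4.74/16.00 = 0.2963, n(S) = 2.37/32.07 = 0.0739
Divide by the smallest (0.03699 mol Al): Al 1.000, K 1.003, O 8.009, S 1.998
Ratio ≈ 1:1:8:2, so the empirical formula is AlKO8S2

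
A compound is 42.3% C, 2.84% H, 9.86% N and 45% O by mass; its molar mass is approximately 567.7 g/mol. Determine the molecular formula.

C20H16N4O16

Assume 100 g: 42.3 g C, 2.84 g H, 9.86 g N, 45 g O.
Moles — C: 42.3 / 12.01 = 3.522 mol; H: 2.84 / 1.008 = 2.817 mol; N: 9.86 / 14.01 = 0.7038 mol; O: 45 / 16.00 = 2.812 mol
Divide by the smallest (0.7038 mol N): C 5.004, H 4.003, N 1.000, O 3.996
Ratio ≈ 5:4:1:4, so the empirical formula is C5H4NO4
Empirical-formula mass = 142.09 g/mol
n = 567.7 / 142.09 = 4.00 ≈ 4
Molecular formula = (C5H4NO4)×4 = C20H16N4O16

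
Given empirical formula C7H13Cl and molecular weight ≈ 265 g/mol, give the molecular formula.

C14H26Cl2

Empirical-formula mass = 132.62 g/mol
n = 265 / 132.62 = 2.00 ≈ 2
Molecular formula = (C7H13Cl)2 = C14H26Cl2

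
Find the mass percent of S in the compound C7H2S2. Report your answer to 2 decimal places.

42.70%

Molar mass = 7(12.01) + 2(1.008) + 2(32.07) = 150.226 g/mol
Mass of S per mole = 2 × 32.07 = 64.140 g
% S = 64.140 / 150.226 × 100 = 42.70%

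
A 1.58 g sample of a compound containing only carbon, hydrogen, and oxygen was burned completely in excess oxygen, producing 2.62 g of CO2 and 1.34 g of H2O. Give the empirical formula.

mol C = 2.62 / 44.01 = 0.05953; mass C = 0.05953 × 12.01 = 0.7150 g
mol H = 2 × (1.34 / 18.02) = 0.1487; mass H = 0.1487 × 1.008 = 0.1499 g
mass O = 1.58 − (0.8649) = 0.7151 g → mol O = 0.04469
Divide by the smallest (0.04469 mol O): C 1.332, H 3.328, O 1.000
Multiply by 3: C 4.00, H 9.98, O 3.00 → C4H10O3

C4H10O3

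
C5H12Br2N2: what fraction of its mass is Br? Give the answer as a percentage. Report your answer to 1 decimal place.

Molar mass = 5(12.01) + 12(1.008) + 2(79.90) + 2(14.01) = 259.966 g/mol
Mass of Br per mole = 2 × 79.90 = 159.800 g
% Br = 159.800 / 259.966 × 100 = 61.5%

61.5%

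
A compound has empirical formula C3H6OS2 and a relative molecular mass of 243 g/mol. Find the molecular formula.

Empirical-formula mass = 122.22 g/mol
n = 243 / 122.22 = 1.99 ≈ 2
Molecular formula = (C3H6OS2)2 = C6H12O2S4

C6H12O2S4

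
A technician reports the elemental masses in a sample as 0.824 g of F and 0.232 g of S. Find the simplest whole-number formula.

F6S

n(F) = 0.824/19.00 = 0.04337, n(S) = 0.232/32.07 = 0.007234
Ratios (÷ 0.007234): F 5.995, S 1.000
→ F6S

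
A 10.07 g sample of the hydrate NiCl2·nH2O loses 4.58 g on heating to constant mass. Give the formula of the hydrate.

NiCl2·6H2O

Mass of anhydrous NiCl2 = 10.07 − 4.58 = 5.49 g
mol H2O = 4.58 / 18.02 = 0.2542
Molar mass of NiCl2 = 129.59 g/mol → mol NiCl2 = 5.49 / 129.59 = 0.04236
n = 0.2542 / 0.04236 = 6.00 ≈ 6 → NiCl2·6H2O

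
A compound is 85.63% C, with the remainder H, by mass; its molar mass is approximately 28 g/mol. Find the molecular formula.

C2H4

Assume 100 g: 85.63 g C, 14.37 g H.
Moles — C: 85.63 / 12.01 = 7.13 mol; H: 14.37 / 1.008 = 14.26 mol
Divide by the smallest (7.13 mol C): C 1.000, H 1.999
→ CH2
Empirical-formula mass = 14.03 g/mol
n = 28 / 14.03 = 2.00 ≈ 2
Molecular formula = (CH2)×2 = C2H4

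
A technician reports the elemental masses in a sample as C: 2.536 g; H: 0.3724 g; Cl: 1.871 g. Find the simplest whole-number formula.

n(C) = 2.536/12.01 = 0.2112, n(H) = 0.3724/1.008 = 0.3694, n(Cl) = 1.871/35.45 = 0.05278
Ratios (÷ 0.05278): C 4.001, H 7.000, Cl 1.000
→ C4H7Cl

C4H7Cl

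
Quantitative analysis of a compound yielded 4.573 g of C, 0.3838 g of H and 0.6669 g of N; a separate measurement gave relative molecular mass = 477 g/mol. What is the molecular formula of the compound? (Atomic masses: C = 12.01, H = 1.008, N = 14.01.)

C32H32N4

Moles — C: 4.573 / 12.01 = 0.3808 mol; H: 0.3838 / 1.008 = 0.3808 mol; N: 0.6669 / 14.01 = 0.0476 mol
Ratios (÷ 0.0476): C 7.999, H 7.999, N 1.000
≈ 8:8:1 → C8H8N
Empirical-formula mass = 118.15 g/mol
n = 477 / 118.15 = 4.04 ≈ 4
Molecular formula = (C8H8N)×4 = C32H32N4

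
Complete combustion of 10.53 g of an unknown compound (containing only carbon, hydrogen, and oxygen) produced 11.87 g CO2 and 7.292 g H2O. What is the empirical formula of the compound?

C2H6O3

mol C = 11.87 / 44.01 = 0.2697; mass C = 0.2697 × 12.01 = 3.239 g
mol H = 2 × (7.292 / 18.02) = 0.8093; mass H = 0.8093 × 1.008 = 0.8158 g
mass O = 10.53 − (4.055) = 6.475 g → mol O = 0.4047
Divide by the smallest (0.2697 mol C): C 1.000, H 3.001, O 1.500
Multiply by 2: C 2.00, H 6.00, O 3.00 → C2H6O3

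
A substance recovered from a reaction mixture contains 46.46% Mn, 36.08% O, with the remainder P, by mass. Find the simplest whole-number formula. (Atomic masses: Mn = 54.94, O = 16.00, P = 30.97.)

Mn3O8P2

Assume 100 g: 46.46 g Mn, 36.08 g O, 17.46 g P.
n(Mn) = 46.46/54.94 = 0.8456, n(O) = 36.08/16.00 = 2.255, n(P) = 17.46/30.97 = 0.5638
Smallest is P at 0.5638 mol; normalising gives Mn 1.500, O 4.000, P 1.000
×2: Mn 3.00, O 8.00, P 2.00 → Mn3O8P2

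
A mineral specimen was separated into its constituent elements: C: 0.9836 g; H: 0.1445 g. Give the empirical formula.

n(C) = 0.9836/12.01 = 0.0819, n(H) = 0.1445/1.008 = 0.1434
Smallest is C at 0.0819 mol; normalising gives C 1.000, H 1.750
×4: C 4.00, H 7.00 → C4H7

C4H7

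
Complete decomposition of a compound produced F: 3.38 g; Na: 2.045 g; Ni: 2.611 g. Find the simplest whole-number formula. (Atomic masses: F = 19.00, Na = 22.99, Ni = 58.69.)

F: 3.38 g ÷ 19.00 g/mol = 0.1779 mol
Na: 2.045 g ÷ 22.99 g/mol = 0.08895 mol
Ni: 2.611 g ÷ 58.69 g/mol = 0.04449 mol
Ratios (÷ 0.04449): F 3.999, Na 1.999, Ni 1.000
→ F4Na2Ni

F4Na2Ni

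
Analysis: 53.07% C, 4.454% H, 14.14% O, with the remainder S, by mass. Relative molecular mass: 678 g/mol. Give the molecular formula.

C30H30O6S6

Assume 100 g: 53.07 g C, 4.454 g H, 14.14 g O, 28.336 g S.
C: 53.07 g ÷ 12.01 g/mol = 4.419 mol
H: 4.454 g ÷ 1.008 g/mol = 4.419 mol
O: 14.14 g ÷ 16.00 g/mol = 0.8838 mol
S: 28.336 g ÷ 32.07 g/mol = 0.8836 mol
Divide by the smallest (0.8836 mol S): C 5.001, H 5.001, O 1.000, S 1.000
Ratio ≈ 5:5:1:1, so the empirical formula is C5H5OS
Empirical-formula mass = 113.16 g/mol
n = 678 / 113.16 = 5.99 ≈ 6
Molecular formula = (C5H5OS)×6 = C30H30O6S6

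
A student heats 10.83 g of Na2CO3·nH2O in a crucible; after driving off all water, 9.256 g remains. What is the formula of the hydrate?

Mass of water lost = 10.83 − 9.256 = 1.574 g → 1.574 / 18.02 = 0.08735 mol H2O
Molar mass of Na2CO3 = 105.99 g/mol → mol Na2CO3 = 9.256 / 105.99 = 0.08733
n = 0.08735 / 0.08733 = 1.00 ≈ 1 → Na2CO3·H2O

Na2CO3·H2O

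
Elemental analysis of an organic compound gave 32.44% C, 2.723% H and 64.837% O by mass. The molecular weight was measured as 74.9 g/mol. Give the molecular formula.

Assume 100 g: 32.44 g C, 2.723 g H, 64.837 g O.
Moles — C: 32.44 / 12.01 = 2.701 mol; H: 2.723 / 1.008 = 2.701 mol; O: 64.837 / 16.00 = 4.052 mol
Ratios (÷ 2.701): C 1.000, H 1.000, O 1.500
×2: C 2.00, H 2.00, O 3.00 → C2H2O3
Empirical-formula mass = 74.04 g/mol
n = 74.9 / 74.04 = 1.01 ≈ 1
Molecular formula = empirical formula = C2H2O3

C2H2O3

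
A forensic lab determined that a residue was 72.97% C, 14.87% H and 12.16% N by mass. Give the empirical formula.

Assume 100 g: 72.97 g C, 14.87 g H, 12.16 g N.
n(C) = 72.97/12.01 = 6.076, n(H) = 14.87/1.008 = 14.75, n(N) = 12.16/14.01 = 0.868
Divide by the smallest (0.868 mol N): C 7.000, H 16.996, N 1.000
→ C7H17N

C7H17N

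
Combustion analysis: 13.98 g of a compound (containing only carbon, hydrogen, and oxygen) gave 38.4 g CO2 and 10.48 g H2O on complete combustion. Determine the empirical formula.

C6H8O

mol C = 38.4 / 44.01 = 0.8725; mass C = 0.8725 × 12.01 = 10.48 g
mol H = 2 × (10.48 / 18.02) = 1.163; mass H = 1.163 × 1.008 = 1.172 g
mass O = 13.98 − (11.65) = 2.328 g → mol O = 0.1455
Smallest is O at 0.1455 mol; normalising gives C 5.996, H 7.993, O 1.000
Ratio ≈ 6:8:1, so the empirical formula is C6H8O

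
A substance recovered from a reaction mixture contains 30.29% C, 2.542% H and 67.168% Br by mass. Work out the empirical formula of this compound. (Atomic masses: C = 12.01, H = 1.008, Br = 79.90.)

C3H3Br

Assume 100 g: 30.29 g C, 2.542 g H, 67.168 g Br.
C: 30.29 g ÷ 12.01 g/mol = 2.522 mol
H: 2.542 g ÷ 1.008 g/mol = 2.522 mol
Br: 67.168 g ÷ 79.90 g/mol = 0.8407 mol
Smallest is Br at 0.8407 mol; normalising gives C 3.000, H 3.000, Br 1.000
Ratio ≈ 3:3:1, so the empirical formula is C3H3Br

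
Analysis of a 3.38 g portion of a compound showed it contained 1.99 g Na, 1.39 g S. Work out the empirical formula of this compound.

n(Na) = 1.99/22.99 = 0.08656, n(S) = 1.39/32.07 = 0.04334
Divide by the smallest (0.04334 mol S): Na 1.997, S 1.000
→ Na2S

Na2S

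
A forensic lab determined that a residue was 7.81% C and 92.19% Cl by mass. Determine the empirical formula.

Assume 100 g: 7.81 g C, 92.19 g Cl.
Moles — C: 7.81 / 12.01 = 0.6503 mol; Cl: 92.19 / 35.45 = 2.601 mol
Divide by the smallest (0.6503 mol C): C 1.000, Cl 3.999
≈ 1:4 → CCl4

CCl4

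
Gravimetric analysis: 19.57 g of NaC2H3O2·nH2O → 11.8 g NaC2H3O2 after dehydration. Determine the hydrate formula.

Mass of water lost = 19.57 − 11.8 = 7.77 g → 7.77 / 18.02 = 0.4312 mol H2O
Molar mass of NaC2H3O2 = 82.03 g/mol → mol NaC2H3O2 = 11.8 / 82.03 = 0.1438
n = 0.4312 / 0.1438 = 3.00 ≈ 3 → NaC2H3O2·3H2O

NaC2H3O2·3H2O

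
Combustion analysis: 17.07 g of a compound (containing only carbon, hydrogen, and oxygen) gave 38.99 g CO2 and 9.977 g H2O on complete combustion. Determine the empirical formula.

mol C = 38.99 / 44.01 = 0.8859; mass C = 0.8859 × 12.01 = 10.64 g
mol H = 2 × (9.977 / 18.02) = 1.107; mass H = 1.107 × 1.008 = 1.116 g
mass O = 17.07 − (11.76) = 5.314 g → mol O = 0.3321
Smallest is O at 0.3321 mol; normalising gives C 2.668, H 3.334, O 1.000
Multiply by 3: C 8.00, H 10.00, O 3.00 → C8H10O3

C8H10O3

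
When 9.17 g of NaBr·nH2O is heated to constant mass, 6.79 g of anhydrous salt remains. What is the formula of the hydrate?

Mass of water lost = 9.17 − 6.79 = 2.38 g → 2.38 / 18.02 = 0.1321 mol H2O
Molar mass of NaBr = 102.89 g/mol → mol NaBr = 6.79 / 102.89 = 0.06599
n = 0.1321 / 0.06599 = 2.00 ≈ 2 → NaBr·2H2O

NaBr·2H2O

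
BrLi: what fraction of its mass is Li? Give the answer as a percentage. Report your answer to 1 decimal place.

Molar mass = 1(79.90) + 1(6.94) = 86.840 g/mol
Mass of Li per mole = 1 × 6.94 = 6.940 g
% Li = 6.940 / 86.840 × 100 = 8.0%

8.0%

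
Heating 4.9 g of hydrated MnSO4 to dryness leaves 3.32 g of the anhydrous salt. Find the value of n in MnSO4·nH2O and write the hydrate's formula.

Mass of water lost = 4.9 − 3.32 = 1.58 g → 1.58 / 18.02 = 0.08768 mol H2O
Molar mass of MnSO4 = 151.01 g/mol → mol MnSO4 = 3.32 / 151.01 = 0.02199
n = 0.08768 / 0.02199 = 3.99 ≈ 4 → MnSO4·4H2O

MnSO4·4H2O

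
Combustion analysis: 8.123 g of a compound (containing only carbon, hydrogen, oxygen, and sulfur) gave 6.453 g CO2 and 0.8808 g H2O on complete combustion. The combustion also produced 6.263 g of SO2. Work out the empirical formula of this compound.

mol C = 6.453 / 44.01 = 0.1466; mass C = 0.1466 × 12.01 = 1.761 g
mol H = 2 × (0.8808 / 18.02) = 0.09776; mass H = 0.09776 × 1.008 = 0.09854 g
mol S = 6.263 / 64.07 = 0.09775; mass S = 3.135 g
mass O = 8.123 − (4.994) = 3.129 g → mol O = 0.1955
Smallest is S at 0.09775 mol; normalising gives C 1.500, H 1.000, O 2.000, S 1.000
×2: C 3.00, H 2.00, O 4.00, S 2.00 → C3H2O4S2

C3H2O4S2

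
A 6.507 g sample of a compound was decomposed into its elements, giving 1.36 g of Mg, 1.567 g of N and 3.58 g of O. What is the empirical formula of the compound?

MgN2O4

Moles — Mg: 1.36 / 24.31 = 0.05594 mol; N: 1.567 / 14.01 = 0.1118 mol; O: 3.58 / 16.00 = 0.2238 mol
Divide by the smallest (0.05594 mol Mg): Mg 1.000, N 1.999, O 4.000
≈ 1:2:4 → MgN2O4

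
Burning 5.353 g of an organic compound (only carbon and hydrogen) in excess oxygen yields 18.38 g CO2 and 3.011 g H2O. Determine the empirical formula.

C5H4

mol C = 18.38 / 44.01 = 0.4176; mass C = 0.4176 × 12.01 = 5.016 g
mol H = 2 × (3.011 / 18.02) = 0.3342; mass H = 0.3342 × 1.008 = 0.3369 g
Divide by the smallest (0.3342 mol H): C 1.250, H 1.000
×4: C 5.00, H 4.00 → C5H4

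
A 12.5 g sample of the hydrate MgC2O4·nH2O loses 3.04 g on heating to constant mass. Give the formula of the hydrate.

Mass of anhydrous MgC2O4 = 12.5 − 3.04 = 9.46 g
mol H2O = 3.04 / 18.02 = 0.1687
Molar mass of MgC2O4 = 112.33 g/mol → mol MgC2O4 = 9.46 / 112.33 = 0.08422
n = 0.1687 / 0.08422 = 2.00 ≈ 2 → MgC2O4·2H2O

MgC2O4·2H2O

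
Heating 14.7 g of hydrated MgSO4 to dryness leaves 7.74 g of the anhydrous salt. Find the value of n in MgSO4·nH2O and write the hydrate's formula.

Mass of water lost = 14.7 − 7.74 = 6.96 g → 6.96 / 18.02 = 0.3862 mol H2O
Molar mass of MgSO4 = 120.38 g/mol → mol MgSO4 = 7.74 / 120.38 = 0.0643
n = 0.3862 / 0.0643 = 6.01 ≈ 6 → MgSO4·6H2O

MgSO4·6H2O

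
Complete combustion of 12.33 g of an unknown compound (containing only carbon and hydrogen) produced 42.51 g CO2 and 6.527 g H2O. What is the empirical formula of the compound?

mol C = 42.51 / 44.01 = 0.9659; mass C = 0.9659 × 12.01 = 11.60 g
mol H = 2 × (6.527 / 18.02) = 0.7244; mass H = 0.7244 × 1.008 = 0.7302 g
Smallest is H at 0.7244 mol; normalising gives C 1.333, H 1.000
Scaling by 3: C 4.00, H 3.00 → C4H3

C4H3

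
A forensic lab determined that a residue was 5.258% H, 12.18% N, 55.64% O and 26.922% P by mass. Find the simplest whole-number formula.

H6NO4P

Assume 100 g: 5.258 g H, 12.18 g N, 55.64 g O, 26.922 g P.
Moles — H: 5.258 / 1.008 = 5.216 mol; N: 12.18 / 14.01 = 0.8694 mol; O: 55.64 / 16.00 = 3.478 mol; P: 26.922 / 30.97 = 0.8693 mol
Smallest is P at 0.8693 mol; normalising gives H 6.001, N 1.000, O 4.000, P 1.000
→ H6NO4P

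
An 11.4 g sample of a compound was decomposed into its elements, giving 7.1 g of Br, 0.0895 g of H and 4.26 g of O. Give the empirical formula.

Br: 7.1 g ÷ 79.90 g/mol = 0.08886 mol
H: 0.0895 g ÷ 1.008 g/mol = 0.08879 mol
O: 4.26 g ÷ 16.00 g/mol = 0.2662 mol
Ratios (÷ 0.08879): Br 1.001, H 1.000, O 2.999
Ratio ≈ 1:1:3, so the empirical formula is BrHO3

BrHO3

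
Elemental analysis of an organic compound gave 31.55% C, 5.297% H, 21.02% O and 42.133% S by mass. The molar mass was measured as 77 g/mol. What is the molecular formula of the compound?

Assume 100 g: 31.55 g C, 5.297 g H, 21.02 g O, 42.133 g S.
C: 31.55 g ÷ 12.01 g/mol = 2.627 mol
H: 5.297 g ÷ 1.008 g/mol = 5.255 mol
O: 21.02 g ÷ 16.00 g/mol = 1.314 mol
S: 42.133 g ÷ 32.07 g/mol = 1.314 mol
Divide by the smallest (1.314 mol O): C 2.000, H 4.000, O 1.000, S 1.000
Ratio ≈ 2:4:1:1, so the empirical formula is C2H4OS
Empirical-formula mass = 76.12 g/mol
n = 77 / 76.12 = 1.01 ≈ 1
Molecular formula = empirical formula = C2H4OS

C2H4OS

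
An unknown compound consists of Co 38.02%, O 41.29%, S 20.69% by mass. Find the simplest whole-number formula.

CoO4S

Assume 100 g: 38.02 g Co, 41.29 g O, 20.69 g S.
Moles — Co: 38.02 / 58.93 = 0.6452 mol; O: 41.29 / 16.00 = 2.581 mol; S: 20.69 / 32.07 = 0.6452 mol
Ratios (÷ 0.6452): Co 1.000, O 4.000, S 1.000
→ CoO4S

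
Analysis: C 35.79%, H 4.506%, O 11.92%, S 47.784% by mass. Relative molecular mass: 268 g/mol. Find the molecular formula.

C8H12O2S4

Assume 100 g: 35.79 g C, 4.506 g H, 11.92 g O, 47.784 g S.
C: 35.79 g ÷ 12.01 g/mol = 2.98 mol
H: 4.506 g ÷ 1.008 g/mol = 4.47 mol
O: 11.92 g ÷ 16.00 g/mol = 0.745 mol
S: 47.784 g ÷ 32.07 g/mol = 1.49 mol
Ratios (÷ 0.745): C 4.000, H 6.000, O 1.000, S 2.000
≈ 4:6:1:2 → C4H6OS2
Empirical-formula mass = 134.23 g/mol
n = 268 / 134.23 = 2.00 ≈ 2
Molecular formula = (C4H6OS2)×2 = C8H12O2S4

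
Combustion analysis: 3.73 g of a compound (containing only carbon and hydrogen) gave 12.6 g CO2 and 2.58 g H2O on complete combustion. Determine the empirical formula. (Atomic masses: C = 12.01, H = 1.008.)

CH

mol C = 12.6 / 44.01 = 0.2863; mass C = 0.2863 × 12.01 = 3.438 g
mol H = 2 × (2.58 / 18.02) = 0.2863; mass H = 0.2863 × 1.008 = 0.2886 g
Smallest is C at 0.2863 mol; normalising gives C 1.000, H 1.000
Ratio ≈ 1:1, so the empirical formula is CH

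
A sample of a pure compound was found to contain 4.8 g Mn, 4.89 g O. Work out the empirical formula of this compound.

Mn2O7

Mn: 4.8 g ÷ 54.94 g/mol = 0.08737 mol
O: 4.89 g ÷ 16.00 g/mol = 0.3056 mol
Smallest is Mn at 0.08737 mol; normalising gives Mn 1.000, O 3.498
Scaling by 2: Mn 2.00, O 7.00 → Mn2O7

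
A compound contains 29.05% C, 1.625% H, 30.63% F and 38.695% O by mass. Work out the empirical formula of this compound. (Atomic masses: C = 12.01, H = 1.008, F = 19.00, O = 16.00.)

C3H2F2O3

Assume 100 g: 29.05 g C, 1.625 g H, 30.63 g F, 38.695 g O.
n(C) = 29.05/12.01 = 2.419, n(H) = 1.625/1.008 = 1.612, n(F) = 30.63/19.00 = 1.612, n(O) = 38.695/16.00 = 2.418
Ratios (÷ 1.612): C 1.500, H 1.000, F 1.000, O 1.500
Multiply by 2: C 3.00, H 2.00, F 2.00, O 3.00 → C3H2F2O3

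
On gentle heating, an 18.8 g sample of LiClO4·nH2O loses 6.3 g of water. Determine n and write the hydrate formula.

LiClO4·3H2O

Mass of anhydrous LiClO4 = 18.8 − 6.3 = 12.5 g
mol H2O = 6.3 / 18.02 = 0.3496
Molar mass of LiClO4 = 106.39 g/mol → mol LiClO4 = 12.5 / 106.39 = 0.1175
n = 0.3496 / 0.1175 = 2.98 ≈ 3 → LiClO4·3H2O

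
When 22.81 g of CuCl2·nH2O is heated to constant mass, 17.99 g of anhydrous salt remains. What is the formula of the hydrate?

CuCl2·2H2O

Mass of water lost = 22.81 − 17.99 = 4.82 g → 4.82 / 18.02 = 0.2675 mol H2O
Molar mass of CuCl2 = 134.45 g/mol → mol CuCl2 = 17.99 / 134.45 = 0.1338
n = 0.2675 / 0.1338 = 2.00 ≈ 2 → CuCl2·2H2O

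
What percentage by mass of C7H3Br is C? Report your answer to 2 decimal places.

50.34%

Molar mass = 7(12.01) + 3(1.008) + 1(79.90) = 166.994 g/mol
Mass of C per mole = 7 × 12.01 = 84.070 g
% C = 84.070 / 166.994 × 100 = 50.34%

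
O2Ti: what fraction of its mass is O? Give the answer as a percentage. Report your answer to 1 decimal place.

Molar mass = 2(16.00) + 1(47.87) = 79.870 g/mol
Mass of O per mole = 2 × 16.00 = 32.000 g
% O = 32.000 / 79.870 × 100 = 40.1%

40.1%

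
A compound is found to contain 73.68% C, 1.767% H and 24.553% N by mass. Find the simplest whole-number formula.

Assume 100 g: 73.68 g C, 1.767 g H, 24.553 g N.
C: 73.68 g ÷ 12.01 g/mol = 6.135 mol
H: 1.767 g ÷ 1.008 g/mol = 1.753 mol
N: 24.553 g ÷ 14.01 g/mol = 1.753 mol
Smallest is N at 1.753 mol; normalising gives C 3.501, H 1.000, N 1.000
×2: C 7.00, H 2.00, N 2.00 → C7H2N2

C7H2N2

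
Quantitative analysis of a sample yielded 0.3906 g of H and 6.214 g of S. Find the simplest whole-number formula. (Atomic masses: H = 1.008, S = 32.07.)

H2S

Moles — H: 0.3906 / 1.008 = 0.3875 mol; S: 6.214 / 32.07 = 0.1938 mol
Smallest is S at 0.1938 mol; normalising gives H 2.000, S 1.000
Ratio ≈ 2:1, so the empirical formula is H2S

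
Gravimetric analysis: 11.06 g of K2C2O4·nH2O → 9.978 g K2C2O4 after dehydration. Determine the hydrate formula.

K2C2O4·H2O

Mass of water lost = 11.06 − 9.978 = 1.082 g → 1.082 / 18.02 = 0.06004 mol H2O
Molar mass of K2C2O4 = 166.22 g/mol → mol K2C2O4 = 9.978 / 166.22 = 0.06003
n = 0.06004 / 0.06003 = 1.00 ≈ 1 → K2C2O4·H2O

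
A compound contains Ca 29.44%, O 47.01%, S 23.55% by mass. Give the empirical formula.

Assume 100 g: 29.44 g Ca, 47.01 g O, 23.55 g S.
Ca: 29.44 g ÷ 40.08 g/mol = 0.7345 mol
O: 47.01 g ÷ 16.00 g/mol = 2.938 mol
S: 23.55 g ÷ 32.07 g/mol = 0.7343 mol
Divide by the smallest (0.7343 mol S): Ca 1.000, O 4.001, S 1.000
≈ 1:4:1 → CaO4S

CaO4S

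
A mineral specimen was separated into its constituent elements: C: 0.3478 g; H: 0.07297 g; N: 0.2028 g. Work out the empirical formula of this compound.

Moles — C: 0.3478 / 12.01 = 0.02896 mol; H: 0.07297 / 1.008 = 0.07239 mol; N: 0.2028 / 14.01 = 0.01448 mol
Smallest is N at 0.01448 mol; normalising gives C 2.001, H 5.001, N 1.000
Ratio ≈ 2:5:1, so the empirical formula is C2H5N

C2H5N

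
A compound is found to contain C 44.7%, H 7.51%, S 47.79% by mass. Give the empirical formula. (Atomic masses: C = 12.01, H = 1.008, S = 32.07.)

Assume 100 g: 44.7 g C, 7.51 g H, 47.79 g S.
C: 44.7 g ÷ 12.01 g/mol = 3.722 mol
H: 7.51 g ÷ 1.008 g/mol = 7.45 mol
S: 47.79 g ÷ 32.07 g/mol = 1.49 mol
Divide by the smallest (1.49 mol S): C 2.498, H 5.000, S 1.000
Scaling by 2: C 5.00, H 10.00, S 2.00 → C5H10S2

C5H10S2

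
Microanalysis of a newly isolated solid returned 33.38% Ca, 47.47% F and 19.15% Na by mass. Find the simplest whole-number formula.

CaF3Na

Assume 100 g: 33.38 g Ca, 47.47 g F, 19.15 g Na.
Ca: 33.38 g ÷ 40.08 g/mol = 0.8328 mol
F: 47.47 g ÷ 19.00 g/mol = 2.498 mol
Na: 19.15 g ÷ 22.99 g/mol = 0.833 mol
Ratios (÷ 0.8328): Ca 1.000, F 3.000, Na 1.000
Ratio ≈ 1:3:1, so the empirical formula is CaF3Na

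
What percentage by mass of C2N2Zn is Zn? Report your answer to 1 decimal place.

55.7%

Molar mass = 2(12.01) + 2(14.01) + 1(65.38) = 117.420 g/mol
Mass of Zn per mole = 1 × 65.38 = 65.380 g
% Zn = 65.380 / 117.420 × 100 = 55.7%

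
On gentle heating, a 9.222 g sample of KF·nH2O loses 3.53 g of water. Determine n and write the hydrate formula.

Mass of anhydrous KF = 9.222 − 3.53 = 5.692 g
mol H2O = 3.53 / 18.02 = 0.1959
Molar mass of KF = 58.10 g/mol → mol KF = 5.692 / 58.10 = 0.09797
n = 0.1959 / 0.09797 = 2.00 ≈ 2 → KF·2H2O

KF·2H2O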